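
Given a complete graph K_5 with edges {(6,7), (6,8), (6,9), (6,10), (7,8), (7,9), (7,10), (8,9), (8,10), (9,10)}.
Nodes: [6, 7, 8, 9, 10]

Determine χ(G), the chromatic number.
χ(G) = 5

Clique number ω(G) = 5 (lower bound: χ ≥ ω).
The clique on [6, 7, 8, 9, 10] has size 5, forcing χ ≥ 5, and the coloring below uses 5 colors, so χ(G) = 5.
A valid 5-coloring: color 1: [7]; color 2: [10]; color 3: [8]; color 4: [6]; color 5: [9].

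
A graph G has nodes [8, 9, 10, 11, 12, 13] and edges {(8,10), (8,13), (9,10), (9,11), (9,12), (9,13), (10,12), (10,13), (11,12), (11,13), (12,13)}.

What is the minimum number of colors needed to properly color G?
Clique number ω(G) = 4 (lower bound: χ ≥ ω).
The clique on [9, 10, 12, 13] has size 4, forcing χ ≥ 4, and the coloring below uses 4 colors, so χ(G) = 4.
A valid 4-coloring: color 1: [13]; color 2: [8, 12]; color 3: [9]; color 4: [10, 11].

χ(G) = 4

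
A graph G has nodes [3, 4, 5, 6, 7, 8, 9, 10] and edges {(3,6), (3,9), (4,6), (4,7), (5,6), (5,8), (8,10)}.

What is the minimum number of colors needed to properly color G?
χ(G) = 2

Clique number ω(G) = 2 (lower bound: χ ≥ ω).
The graph is bipartite (no odd cycle), so 2 colors suffice: χ(G) = 2.
A valid 2-coloring: color 1: [6, 7, 8, 9]; color 2: [3, 4, 5, 10].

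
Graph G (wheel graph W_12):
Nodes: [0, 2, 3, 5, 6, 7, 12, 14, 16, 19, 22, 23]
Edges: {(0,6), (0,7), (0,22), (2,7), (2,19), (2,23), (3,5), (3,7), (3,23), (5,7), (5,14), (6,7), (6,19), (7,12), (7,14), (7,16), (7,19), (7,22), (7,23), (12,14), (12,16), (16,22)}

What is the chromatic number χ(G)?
χ(G) = 4

Clique number ω(G) = 3 (lower bound: χ ≥ ω).
Odd cycle [6, 0, 22, 16, 12, 14, 5, 3, 23, 2, 19] needs 3 colors (χ ≥ 3).
Vertex 7 is adjacent to every vertex of [0, 2, 3, 5, 6, 12, 14, 16, 19, 22, 23], which already need 3 colors among themselves, so 7 needs a new color (χ ≥ 4).
The coloring below uses 4 colors, so χ(G) = 4.
A valid 4-coloring: color 1: [7]; color 2: [2, 5, 6, 12, 22]; color 3: [0, 3, 14, 16, 19]; color 4: [23].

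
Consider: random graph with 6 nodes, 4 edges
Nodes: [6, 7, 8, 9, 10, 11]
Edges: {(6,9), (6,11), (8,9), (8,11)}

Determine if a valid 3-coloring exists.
Yes, G is 3-colorable

A valid 3-coloring: color 1: [7, 9, 10, 11]; color 2: [6, 8].
(χ(G) = 2 ≤ 3.)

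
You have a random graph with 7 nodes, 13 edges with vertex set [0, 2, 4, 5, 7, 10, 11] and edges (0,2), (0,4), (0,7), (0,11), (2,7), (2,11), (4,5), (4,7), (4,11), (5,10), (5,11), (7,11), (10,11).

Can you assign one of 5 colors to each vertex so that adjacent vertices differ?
A valid 5-coloring: color 1: [11]; color 2: [0, 5]; color 3: [7, 10]; color 4: [2, 4].
(χ(G) = 4 ≤ 5.)

Yes, G is 5-colorable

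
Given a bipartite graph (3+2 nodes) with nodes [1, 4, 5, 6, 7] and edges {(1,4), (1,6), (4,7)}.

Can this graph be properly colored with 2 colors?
Yes, G is 2-colorable

A valid 2-coloring: color 1: [1, 5, 7]; color 2: [4, 6].
(χ(G) = 2 ≤ 2.)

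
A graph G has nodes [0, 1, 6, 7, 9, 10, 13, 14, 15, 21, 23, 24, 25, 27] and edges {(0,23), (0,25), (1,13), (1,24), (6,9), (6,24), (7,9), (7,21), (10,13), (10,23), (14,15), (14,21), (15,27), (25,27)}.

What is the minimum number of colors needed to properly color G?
Clique number ω(G) = 2 (lower bound: χ ≥ ω).
The graph is bipartite (no odd cycle), so 2 colors suffice: χ(G) = 2.
A valid 2-coloring: color 1: [9, 13, 15, 21, 23, 24, 25]; color 2: [0, 1, 6, 7, 10, 14, 27].

χ(G) = 2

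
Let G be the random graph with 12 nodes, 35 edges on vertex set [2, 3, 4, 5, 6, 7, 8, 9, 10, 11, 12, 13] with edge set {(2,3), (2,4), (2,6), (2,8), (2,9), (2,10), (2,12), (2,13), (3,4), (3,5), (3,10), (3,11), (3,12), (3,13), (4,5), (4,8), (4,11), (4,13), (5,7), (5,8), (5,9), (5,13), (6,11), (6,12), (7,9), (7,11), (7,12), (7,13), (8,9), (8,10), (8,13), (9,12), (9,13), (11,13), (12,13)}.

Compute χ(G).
Clique number ω(G) = 4 (lower bound: χ ≥ ω).
Odd cycle [9, 8, 4, 3, 12] needs 3 colors (χ ≥ 3).
Vertex 2 is adjacent to every vertex of [3, 4, 8, 9, 12], which already need 3 colors among themselves, so 2 needs a new color (χ ≥ 4).
Vertex 13 is adjacent to every vertex of [2, 3, 4, 8, 9, 12], which already need 4 colors among themselves, so 13 needs a new color (χ ≥ 5).
The coloring below uses 5 colors, so χ(G) = 5.
A valid 5-coloring: color 1: [6, 10, 13]; color 2: [2, 5, 11]; color 3: [3, 9]; color 4: [8, 12]; color 5: [4, 7].

χ(G) = 5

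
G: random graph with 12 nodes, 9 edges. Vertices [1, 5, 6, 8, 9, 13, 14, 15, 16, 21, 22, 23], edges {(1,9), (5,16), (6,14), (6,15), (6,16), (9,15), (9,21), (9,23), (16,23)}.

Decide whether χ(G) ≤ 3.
Yes, G is 3-colorable

A valid 3-coloring: color 1: [5, 6, 8, 9, 13, 22]; color 2: [1, 14, 15, 16, 21]; color 3: [23].
(χ(G) = 3 ≤ 3.)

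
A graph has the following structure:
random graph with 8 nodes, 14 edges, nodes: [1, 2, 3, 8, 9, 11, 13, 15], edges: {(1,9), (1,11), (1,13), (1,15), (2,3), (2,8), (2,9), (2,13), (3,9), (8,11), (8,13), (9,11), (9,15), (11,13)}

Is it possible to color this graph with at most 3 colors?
Yes, G is 3-colorable

A valid 3-coloring: color 1: [9, 13]; color 2: [1, 3, 8]; color 3: [2, 11, 15].
(χ(G) = 3 ≤ 3.)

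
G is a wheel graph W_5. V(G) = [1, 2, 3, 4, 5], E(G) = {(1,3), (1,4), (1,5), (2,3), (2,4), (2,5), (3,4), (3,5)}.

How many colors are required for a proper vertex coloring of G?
Clique number ω(G) = 3 (lower bound: χ ≥ ω).
The clique on [1, 3, 4] has size 3, forcing χ ≥ 3, and the coloring below uses 3 colors, so χ(G) = 3.
A valid 3-coloring: color 1: [3]; color 2: [1, 2]; color 3: [4, 5].

χ(G) = 3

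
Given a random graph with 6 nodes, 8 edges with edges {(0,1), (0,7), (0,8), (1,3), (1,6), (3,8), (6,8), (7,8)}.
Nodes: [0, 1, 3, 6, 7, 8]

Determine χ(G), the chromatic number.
Clique number ω(G) = 3 (lower bound: χ ≥ ω).
The clique on [0, 7, 8] has size 3, forcing χ ≥ 3, and the coloring below uses 3 colors, so χ(G) = 3.
A valid 3-coloring: color 1: [1, 8]; color 2: [0, 3, 6]; color 3: [7].

χ(G) = 3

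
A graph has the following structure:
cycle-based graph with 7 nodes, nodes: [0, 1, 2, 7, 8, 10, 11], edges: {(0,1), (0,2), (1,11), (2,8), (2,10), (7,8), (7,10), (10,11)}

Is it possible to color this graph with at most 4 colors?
Yes, G is 4-colorable

A valid 4-coloring: color 1: [1, 2, 7]; color 2: [0, 8, 10]; color 3: [11].
(χ(G) = 3 ≤ 4.)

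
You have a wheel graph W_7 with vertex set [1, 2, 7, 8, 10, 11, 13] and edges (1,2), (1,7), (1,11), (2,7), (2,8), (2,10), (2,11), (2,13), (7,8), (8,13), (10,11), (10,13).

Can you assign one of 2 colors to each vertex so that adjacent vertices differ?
No, G is not 2-colorable

The clique on vertices [2, 8, 13] has size 3 > 2, so it alone needs 3 colors.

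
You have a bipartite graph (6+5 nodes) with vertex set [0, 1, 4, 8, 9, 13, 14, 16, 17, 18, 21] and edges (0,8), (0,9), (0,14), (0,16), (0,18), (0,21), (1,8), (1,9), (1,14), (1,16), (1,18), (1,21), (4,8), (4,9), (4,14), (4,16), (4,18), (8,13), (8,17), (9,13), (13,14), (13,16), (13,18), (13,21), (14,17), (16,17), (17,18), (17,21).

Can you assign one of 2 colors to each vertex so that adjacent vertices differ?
Yes, G is 2-colorable

A valid 2-coloring: color 1: [0, 1, 4, 13, 17]; color 2: [8, 9, 14, 16, 18, 21].
(χ(G) = 2 ≤ 2.)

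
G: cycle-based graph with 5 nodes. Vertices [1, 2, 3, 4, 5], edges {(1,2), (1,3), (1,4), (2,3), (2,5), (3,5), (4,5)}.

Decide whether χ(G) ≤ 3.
Yes, G is 3-colorable

A valid 3-coloring: color 1: [1, 5]; color 2: [3, 4]; color 3: [2].
(χ(G) = 3 ≤ 3.)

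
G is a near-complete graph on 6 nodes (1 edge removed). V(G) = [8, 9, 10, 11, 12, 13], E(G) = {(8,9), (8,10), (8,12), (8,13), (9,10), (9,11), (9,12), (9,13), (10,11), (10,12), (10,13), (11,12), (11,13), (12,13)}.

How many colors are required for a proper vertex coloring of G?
Clique number ω(G) = 5 (lower bound: χ ≥ ω).
The clique on [8, 9, 10, 12, 13] has size 5, forcing χ ≥ 5, and the coloring below uses 5 colors, so χ(G) = 5.
A valid 5-coloring: color 1: [9]; color 2: [10]; color 3: [13]; color 4: [12]; color 5: [8, 11].

χ(G) = 5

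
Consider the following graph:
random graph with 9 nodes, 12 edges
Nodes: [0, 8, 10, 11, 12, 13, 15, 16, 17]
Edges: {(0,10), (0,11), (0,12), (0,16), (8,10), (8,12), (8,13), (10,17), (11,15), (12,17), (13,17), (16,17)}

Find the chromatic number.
χ(G) = 2

Clique number ω(G) = 2 (lower bound: χ ≥ ω).
The graph is bipartite (no odd cycle), so 2 colors suffice: χ(G) = 2.
A valid 2-coloring: color 1: [0, 8, 15, 17]; color 2: [10, 11, 12, 13, 16].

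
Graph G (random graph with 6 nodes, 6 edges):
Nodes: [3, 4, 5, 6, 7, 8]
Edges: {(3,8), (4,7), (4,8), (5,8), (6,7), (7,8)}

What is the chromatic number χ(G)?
χ(G) = 3

Clique number ω(G) = 3 (lower bound: χ ≥ ω).
The clique on [4, 7, 8] has size 3, forcing χ ≥ 3, and the coloring below uses 3 colors, so χ(G) = 3.
A valid 3-coloring: color 1: [6, 8]; color 2: [3, 5, 7]; color 3: [4].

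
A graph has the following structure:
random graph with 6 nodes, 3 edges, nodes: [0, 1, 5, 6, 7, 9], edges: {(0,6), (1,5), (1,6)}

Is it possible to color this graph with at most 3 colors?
A valid 3-coloring: color 1: [5, 6, 7, 9]; color 2: [0, 1].
(χ(G) = 2 ≤ 3.)

Yes, G is 3-colorable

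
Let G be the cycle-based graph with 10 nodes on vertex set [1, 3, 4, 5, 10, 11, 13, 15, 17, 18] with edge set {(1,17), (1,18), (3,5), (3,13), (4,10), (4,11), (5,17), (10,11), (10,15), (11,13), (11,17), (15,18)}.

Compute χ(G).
χ(G) = 3

Clique number ω(G) = 3 (lower bound: χ ≥ ω).
The clique on [4, 10, 11] has size 3, forcing χ ≥ 3, and the coloring below uses 3 colors, so χ(G) = 3.
A valid 3-coloring: color 1: [1, 5, 11, 15]; color 2: [3, 10, 17, 18]; color 3: [4, 13].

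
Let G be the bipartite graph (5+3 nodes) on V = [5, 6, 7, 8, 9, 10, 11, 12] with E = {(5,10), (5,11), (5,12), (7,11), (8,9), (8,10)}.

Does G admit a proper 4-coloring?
Yes, G is 4-colorable

A valid 4-coloring: color 1: [5, 6, 7, 8]; color 2: [9, 10, 11, 12].
(χ(G) = 2 ≤ 4.)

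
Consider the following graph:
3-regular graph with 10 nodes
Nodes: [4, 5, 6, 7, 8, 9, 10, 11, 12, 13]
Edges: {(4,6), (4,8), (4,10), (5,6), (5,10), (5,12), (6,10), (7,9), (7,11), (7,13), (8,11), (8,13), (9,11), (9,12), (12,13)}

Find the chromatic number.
Clique number ω(G) = 3 (lower bound: χ ≥ ω).
The clique on [4, 6, 10] has size 3, forcing χ ≥ 3, and the coloring below uses 3 colors, so χ(G) = 3.
A valid 3-coloring: color 1: [7, 8, 10, 12]; color 2: [4, 5, 9, 13]; color 3: [6, 11].

χ(G) = 3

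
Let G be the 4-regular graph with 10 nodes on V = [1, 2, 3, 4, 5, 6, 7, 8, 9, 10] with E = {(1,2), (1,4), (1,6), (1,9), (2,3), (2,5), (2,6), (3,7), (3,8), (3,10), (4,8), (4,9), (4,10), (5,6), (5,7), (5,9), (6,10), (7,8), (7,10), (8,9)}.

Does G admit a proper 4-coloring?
Yes, G is 4-colorable

A valid 4-coloring: color 1: [1, 5, 8, 10]; color 2: [2, 4, 7]; color 3: [3, 6, 9].
(χ(G) = 3 ≤ 4.)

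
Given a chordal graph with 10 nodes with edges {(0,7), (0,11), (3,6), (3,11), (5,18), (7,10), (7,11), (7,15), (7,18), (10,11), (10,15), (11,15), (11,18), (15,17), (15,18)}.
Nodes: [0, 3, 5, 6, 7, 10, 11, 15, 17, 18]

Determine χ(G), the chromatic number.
Clique number ω(G) = 4 (lower bound: χ ≥ ω).
The clique on [7, 10, 11, 15] has size 4, forcing χ ≥ 4, and the coloring below uses 4 colors, so χ(G) = 4.
A valid 4-coloring: color 1: [5, 6, 11, 17]; color 2: [3, 7]; color 3: [0, 15]; color 4: [10, 18].

χ(G) = 4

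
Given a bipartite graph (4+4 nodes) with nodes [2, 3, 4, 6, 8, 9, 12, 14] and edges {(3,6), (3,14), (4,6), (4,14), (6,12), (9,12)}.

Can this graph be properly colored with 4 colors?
A valid 4-coloring: color 1: [2, 6, 8, 9, 14]; color 2: [3, 4, 12].
(χ(G) = 2 ≤ 4.)

Yes, G is 4-colorable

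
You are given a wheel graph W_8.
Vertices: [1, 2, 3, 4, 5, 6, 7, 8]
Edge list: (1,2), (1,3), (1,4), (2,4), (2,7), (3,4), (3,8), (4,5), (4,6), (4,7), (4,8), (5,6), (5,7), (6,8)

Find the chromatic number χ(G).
Clique number ω(G) = 3 (lower bound: χ ≥ ω).
Odd cycle [2, 1, 3, 8, 6, 5, 7] needs 3 colors (χ ≥ 3).
Vertex 4 is adjacent to every vertex of [1, 2, 3, 5, 6, 7, 8], which already need 3 colors among themselves, so 4 needs a new color (χ ≥ 4).
The coloring below uses 4 colors, so χ(G) = 4.
A valid 4-coloring: color 1: [4]; color 2: [2, 3, 5]; color 3: [1, 7, 8]; color 4: [6].

χ(G) = 4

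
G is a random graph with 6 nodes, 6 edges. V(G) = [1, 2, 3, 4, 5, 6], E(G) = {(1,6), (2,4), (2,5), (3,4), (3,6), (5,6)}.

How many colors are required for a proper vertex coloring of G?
Clique number ω(G) = 2 (lower bound: χ ≥ ω).
Odd cycle [4, 3, 6, 5, 2] needs 3 colors (χ ≥ 3).
The coloring below uses 3 colors, so χ(G) = 3.
A valid 3-coloring: color 1: [2, 6]; color 2: [1, 4, 5]; color 3: [3].

χ(G) = 3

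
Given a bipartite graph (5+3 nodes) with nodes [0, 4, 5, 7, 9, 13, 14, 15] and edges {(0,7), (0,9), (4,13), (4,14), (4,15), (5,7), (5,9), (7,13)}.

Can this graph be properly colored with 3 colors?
A valid 3-coloring: color 1: [4, 7, 9]; color 2: [0, 5, 13, 14, 15].
(χ(G) = 2 ≤ 3.)

Yes, G is 3-colorable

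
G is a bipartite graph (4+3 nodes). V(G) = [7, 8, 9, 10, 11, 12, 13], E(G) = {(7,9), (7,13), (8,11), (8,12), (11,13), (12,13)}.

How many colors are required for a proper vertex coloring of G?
Clique number ω(G) = 2 (lower bound: χ ≥ ω).
The graph is bipartite (no odd cycle), so 2 colors suffice: χ(G) = 2.
A valid 2-coloring: color 1: [8, 9, 10, 13]; color 2: [7, 11, 12].

χ(G) = 2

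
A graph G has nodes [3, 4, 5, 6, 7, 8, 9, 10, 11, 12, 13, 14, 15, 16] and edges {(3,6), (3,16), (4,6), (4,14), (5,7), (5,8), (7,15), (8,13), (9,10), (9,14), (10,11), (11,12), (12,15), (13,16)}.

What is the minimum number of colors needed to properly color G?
χ(G) = 2

Clique number ω(G) = 2 (lower bound: χ ≥ ω).
The graph is bipartite (no odd cycle), so 2 colors suffice: χ(G) = 2.
A valid 2-coloring: color 1: [3, 4, 5, 9, 11, 13, 15]; color 2: [6, 7, 8, 10, 12, 14, 16].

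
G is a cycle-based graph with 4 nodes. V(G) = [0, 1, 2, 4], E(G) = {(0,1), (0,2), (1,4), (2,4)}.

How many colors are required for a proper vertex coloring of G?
χ(G) = 2

Clique number ω(G) = 2 (lower bound: χ ≥ ω).
The graph is bipartite (no odd cycle), so 2 colors suffice: χ(G) = 2.
A valid 2-coloring: color 1: [0, 4]; color 2: [1, 2].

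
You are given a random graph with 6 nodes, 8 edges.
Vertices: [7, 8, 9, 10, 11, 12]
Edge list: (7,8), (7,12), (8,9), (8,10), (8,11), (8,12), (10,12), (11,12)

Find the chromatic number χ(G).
χ(G) = 3

Clique number ω(G) = 3 (lower bound: χ ≥ ω).
The clique on [8, 10, 12] has size 3, forcing χ ≥ 3, and the coloring below uses 3 colors, so χ(G) = 3.
A valid 3-coloring: color 1: [8]; color 2: [9, 12]; color 3: [7, 10, 11].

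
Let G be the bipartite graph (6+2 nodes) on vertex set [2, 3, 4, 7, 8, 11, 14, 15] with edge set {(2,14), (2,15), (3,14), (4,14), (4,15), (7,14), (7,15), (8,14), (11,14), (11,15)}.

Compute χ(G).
Clique number ω(G) = 2 (lower bound: χ ≥ ω).
The graph is bipartite (no odd cycle), so 2 colors suffice: χ(G) = 2.
A valid 2-coloring: color 1: [14, 15]; color 2: [2, 3, 4, 7, 8, 11].

χ(G) = 2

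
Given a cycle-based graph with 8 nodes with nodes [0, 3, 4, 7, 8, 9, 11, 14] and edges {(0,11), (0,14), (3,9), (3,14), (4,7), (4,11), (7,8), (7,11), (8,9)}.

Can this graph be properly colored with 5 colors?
A valid 5-coloring: color 1: [3, 8, 11]; color 2: [7, 9, 14]; color 3: [0, 4].
(χ(G) = 3 ≤ 5.)

Yes, G is 5-colorable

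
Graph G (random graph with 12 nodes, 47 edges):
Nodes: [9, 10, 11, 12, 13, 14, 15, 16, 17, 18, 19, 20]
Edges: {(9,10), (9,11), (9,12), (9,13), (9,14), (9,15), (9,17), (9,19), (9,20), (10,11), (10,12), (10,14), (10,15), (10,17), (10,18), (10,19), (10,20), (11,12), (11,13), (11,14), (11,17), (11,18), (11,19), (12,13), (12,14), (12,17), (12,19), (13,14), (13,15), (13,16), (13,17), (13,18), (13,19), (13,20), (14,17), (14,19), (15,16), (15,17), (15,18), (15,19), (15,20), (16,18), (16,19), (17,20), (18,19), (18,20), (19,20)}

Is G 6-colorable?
A valid 6-coloring: color 1: [10, 13]; color 2: [17, 19]; color 3: [9, 18]; color 4: [11, 15]; color 5: [12, 16, 20]; color 6: [14].
(χ(G) = 6 ≤ 6.)

Yes, G is 6-colorable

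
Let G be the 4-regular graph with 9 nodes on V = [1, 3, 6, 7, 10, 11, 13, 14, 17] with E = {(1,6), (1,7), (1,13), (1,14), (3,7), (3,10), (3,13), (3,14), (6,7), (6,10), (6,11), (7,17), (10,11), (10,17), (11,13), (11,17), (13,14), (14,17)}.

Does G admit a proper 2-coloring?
The clique on vertices [1, 13, 14] has size 3 > 2, so it alone needs 3 colors.

No, G is not 2-colorable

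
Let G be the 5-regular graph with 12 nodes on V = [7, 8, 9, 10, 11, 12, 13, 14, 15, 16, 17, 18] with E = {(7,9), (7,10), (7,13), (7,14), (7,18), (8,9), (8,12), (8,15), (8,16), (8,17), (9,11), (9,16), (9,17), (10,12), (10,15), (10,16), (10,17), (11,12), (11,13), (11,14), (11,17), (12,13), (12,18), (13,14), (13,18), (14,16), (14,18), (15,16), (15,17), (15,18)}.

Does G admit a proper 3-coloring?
No, G is not 3-colorable

The clique on vertices [7, 13, 14, 18] has size 4 > 3, so it alone needs 4 colors.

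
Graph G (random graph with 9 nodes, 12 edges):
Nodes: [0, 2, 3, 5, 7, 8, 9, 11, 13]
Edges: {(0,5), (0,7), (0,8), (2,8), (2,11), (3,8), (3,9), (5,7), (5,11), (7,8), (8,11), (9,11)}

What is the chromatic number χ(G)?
Clique number ω(G) = 3 (lower bound: χ ≥ ω).
The clique on [0, 7, 8] has size 3, forcing χ ≥ 3, and the coloring below uses 3 colors, so χ(G) = 3.
A valid 3-coloring: color 1: [5, 8, 9, 13]; color 2: [3, 7, 11]; color 3: [0, 2].

χ(G) = 3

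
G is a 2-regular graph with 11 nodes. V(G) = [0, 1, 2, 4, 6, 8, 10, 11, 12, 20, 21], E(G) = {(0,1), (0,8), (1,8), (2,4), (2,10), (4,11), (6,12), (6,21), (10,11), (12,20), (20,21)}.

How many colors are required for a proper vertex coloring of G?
χ(G) = 3

Clique number ω(G) = 3 (lower bound: χ ≥ ω).
The clique on [0, 1, 8] has size 3, forcing χ ≥ 3, and the coloring below uses 3 colors, so χ(G) = 3.
A valid 3-coloring: color 1: [1, 4, 10, 12, 21]; color 2: [2, 6, 8, 11, 20]; color 3: [0].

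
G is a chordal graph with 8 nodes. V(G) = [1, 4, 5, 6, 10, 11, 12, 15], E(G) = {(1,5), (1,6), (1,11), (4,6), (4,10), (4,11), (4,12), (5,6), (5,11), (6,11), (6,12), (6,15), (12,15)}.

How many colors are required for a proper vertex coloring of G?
Clique number ω(G) = 4 (lower bound: χ ≥ ω).
The clique on [1, 5, 6, 11] has size 4, forcing χ ≥ 4, and the coloring below uses 4 colors, so χ(G) = 4.
A valid 4-coloring: color 1: [6, 10]; color 2: [11, 12]; color 3: [4, 5, 15]; color 4: [1].

χ(G) = 4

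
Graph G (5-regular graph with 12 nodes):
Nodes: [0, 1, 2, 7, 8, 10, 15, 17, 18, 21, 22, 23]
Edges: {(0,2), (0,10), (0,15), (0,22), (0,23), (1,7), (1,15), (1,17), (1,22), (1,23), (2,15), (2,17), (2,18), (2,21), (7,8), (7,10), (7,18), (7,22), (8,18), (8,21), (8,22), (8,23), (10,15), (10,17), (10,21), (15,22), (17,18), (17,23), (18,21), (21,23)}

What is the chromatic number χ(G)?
Clique number ω(G) = 3 (lower bound: χ ≥ ω).
Suppose a proper 3-coloring c exists. The clique [0, 2, 15] takes 3 distinct colors; by symmetry let c(0) = 1, c(2) = 2, c(15) = 3.
- Vertex 10: neighbors [0, 15] already have colors [1, 3] ⇒ c(10) = 2.
- Vertex 22: neighbors [0, 15] already have colors [1, 3] ⇒ c(22) = 2.
- Vertex 1: neighbors [22, 15] already have colors [2, 3] ⇒ c(1) = 1.
- Vertex 7: neighbors [1, 10] already have colors [1, 2] ⇒ c(7) = 3.
- Vertex 8: neighbors [22, 7] already have colors [2, 3] ⇒ c(8) = 1.
- Vertex 18: neighbors [8, 2, 7] already have colors [1, 2, 3] — all 3 colors blocked. Contradiction.
The forced assignments end in a contradiction, so G has no proper 3-coloring (χ ≥ 4).
The coloring below uses 4 colors, so χ(G) = 4.
A valid 4-coloring: color 1: [0, 7, 17, 21]; color 2: [15, 18, 23]; color 3: [1, 2, 8, 10]; color 4: [22].

χ(G) = 4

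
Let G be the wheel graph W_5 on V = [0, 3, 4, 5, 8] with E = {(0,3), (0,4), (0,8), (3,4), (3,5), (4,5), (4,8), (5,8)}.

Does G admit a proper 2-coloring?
No, G is not 2-colorable

The clique on vertices [0, 4, 8] has size 3 > 2, so it alone needs 3 colors.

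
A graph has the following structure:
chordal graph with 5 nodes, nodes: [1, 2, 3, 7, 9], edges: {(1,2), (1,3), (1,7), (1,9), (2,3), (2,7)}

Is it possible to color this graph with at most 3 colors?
Yes, G is 3-colorable

A valid 3-coloring: color 1: [1]; color 2: [2, 9]; color 3: [3, 7].
(χ(G) = 3 ≤ 3.)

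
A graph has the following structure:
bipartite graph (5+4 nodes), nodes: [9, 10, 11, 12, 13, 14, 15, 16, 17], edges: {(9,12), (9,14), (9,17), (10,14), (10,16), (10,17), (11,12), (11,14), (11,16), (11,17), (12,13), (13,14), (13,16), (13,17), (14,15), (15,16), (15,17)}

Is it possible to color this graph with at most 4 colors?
Yes, G is 4-colorable

A valid 4-coloring: color 1: [12, 14, 16, 17]; color 2: [9, 10, 11, 13, 15].
(χ(G) = 2 ≤ 4.)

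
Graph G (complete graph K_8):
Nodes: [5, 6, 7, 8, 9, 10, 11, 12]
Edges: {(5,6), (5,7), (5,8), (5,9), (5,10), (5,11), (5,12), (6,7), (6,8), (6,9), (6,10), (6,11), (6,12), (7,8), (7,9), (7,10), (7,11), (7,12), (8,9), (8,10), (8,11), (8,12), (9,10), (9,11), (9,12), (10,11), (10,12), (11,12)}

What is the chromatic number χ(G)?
χ(G) = 8

Clique number ω(G) = 8 (lower bound: χ ≥ ω).
The clique on [5, 6, 7, 8, 9, 10, 11, 12] has size 8, forcing χ ≥ 8, and the coloring below uses 8 colors, so χ(G) = 8.
A valid 8-coloring: color 1: [5]; color 2: [12]; color 3: [10]; color 4: [8]; color 5: [11]; color 6: [9]; color 7: [7]; color 8: [6].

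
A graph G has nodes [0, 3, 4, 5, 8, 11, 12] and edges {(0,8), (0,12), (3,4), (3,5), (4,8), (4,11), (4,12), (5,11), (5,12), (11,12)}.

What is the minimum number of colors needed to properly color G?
Clique number ω(G) = 3 (lower bound: χ ≥ ω).
The clique on [4, 11, 12] has size 3, forcing χ ≥ 3, and the coloring below uses 3 colors, so χ(G) = 3.
A valid 3-coloring: color 1: [3, 8, 12]; color 2: [0, 4, 5]; color 3: [11].

χ(G) = 3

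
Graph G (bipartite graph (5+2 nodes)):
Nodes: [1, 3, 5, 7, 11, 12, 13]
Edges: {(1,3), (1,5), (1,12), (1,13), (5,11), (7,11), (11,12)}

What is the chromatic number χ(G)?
χ(G) = 2

Clique number ω(G) = 2 (lower bound: χ ≥ ω).
The graph is bipartite (no odd cycle), so 2 colors suffice: χ(G) = 2.
A valid 2-coloring: color 1: [1, 11]; color 2: [3, 5, 7, 12, 13].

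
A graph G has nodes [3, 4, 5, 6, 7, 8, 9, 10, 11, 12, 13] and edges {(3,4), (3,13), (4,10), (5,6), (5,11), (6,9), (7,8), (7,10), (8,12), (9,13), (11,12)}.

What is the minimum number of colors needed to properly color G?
Clique number ω(G) = 2 (lower bound: χ ≥ ω).
Odd cycle [13, 3, 4, 10, 7, 8, 12, 11, 5, 6, 9] needs 3 colors (χ ≥ 3).
The coloring below uses 3 colors, so χ(G) = 3.
A valid 3-coloring: color 1: [6, 8, 10, 11, 13]; color 2: [3, 5, 7, 9, 12]; color 3: [4].

χ(G) = 3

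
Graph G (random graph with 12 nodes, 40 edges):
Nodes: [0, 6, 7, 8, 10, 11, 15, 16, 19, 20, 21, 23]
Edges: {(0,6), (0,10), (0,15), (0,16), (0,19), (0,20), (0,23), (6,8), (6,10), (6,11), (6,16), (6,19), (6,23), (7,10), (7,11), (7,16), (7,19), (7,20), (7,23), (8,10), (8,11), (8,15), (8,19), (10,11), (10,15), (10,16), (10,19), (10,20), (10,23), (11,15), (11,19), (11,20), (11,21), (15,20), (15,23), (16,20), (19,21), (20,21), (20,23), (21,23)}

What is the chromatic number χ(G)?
Clique number ω(G) = 5 (lower bound: χ ≥ ω).
The clique on [0, 10, 15, 20, 23] has size 5, forcing χ ≥ 5, and the coloring below uses 5 colors, so χ(G) = 5.
A valid 5-coloring: color 1: [10, 21]; color 2: [11, 16, 23]; color 3: [19, 20]; color 4: [0, 7, 8]; color 5: [6, 15].

χ(G) = 5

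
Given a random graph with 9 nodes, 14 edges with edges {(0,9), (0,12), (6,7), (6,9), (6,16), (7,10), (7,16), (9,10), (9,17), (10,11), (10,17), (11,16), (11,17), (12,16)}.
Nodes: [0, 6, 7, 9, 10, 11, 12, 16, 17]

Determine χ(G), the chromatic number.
χ(G) = 3

Clique number ω(G) = 3 (lower bound: χ ≥ ω).
The clique on [6, 7, 16] has size 3, forcing χ ≥ 3, and the coloring below uses 3 colors, so χ(G) = 3.
A valid 3-coloring: color 1: [7, 9, 11, 12]; color 2: [0, 10, 16]; color 3: [6, 17].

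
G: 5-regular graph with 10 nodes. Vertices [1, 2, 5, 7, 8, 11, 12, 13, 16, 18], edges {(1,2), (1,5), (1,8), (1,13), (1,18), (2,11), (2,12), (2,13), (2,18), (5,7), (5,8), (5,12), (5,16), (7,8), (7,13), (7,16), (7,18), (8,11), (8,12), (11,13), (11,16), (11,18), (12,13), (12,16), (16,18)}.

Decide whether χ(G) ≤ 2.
No, G is not 2-colorable

The clique on vertices [1, 5, 8] has size 3 > 2, so it alone needs 3 colors.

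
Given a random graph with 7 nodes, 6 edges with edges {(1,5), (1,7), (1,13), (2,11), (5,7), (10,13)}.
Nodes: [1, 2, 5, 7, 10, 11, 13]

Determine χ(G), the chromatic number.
χ(G) = 3

Clique number ω(G) = 3 (lower bound: χ ≥ ω).
The clique on [1, 5, 7] has size 3, forcing χ ≥ 3, and the coloring below uses 3 colors, so χ(G) = 3.
A valid 3-coloring: color 1: [1, 2, 10]; color 2: [7, 11, 13]; color 3: [5].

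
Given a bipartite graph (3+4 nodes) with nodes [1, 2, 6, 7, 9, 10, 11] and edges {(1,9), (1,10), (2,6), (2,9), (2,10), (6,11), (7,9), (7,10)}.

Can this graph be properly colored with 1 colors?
No, G is not 1-colorable

Edge (1,9) forces its endpoints to differ, so 1 color is not enough.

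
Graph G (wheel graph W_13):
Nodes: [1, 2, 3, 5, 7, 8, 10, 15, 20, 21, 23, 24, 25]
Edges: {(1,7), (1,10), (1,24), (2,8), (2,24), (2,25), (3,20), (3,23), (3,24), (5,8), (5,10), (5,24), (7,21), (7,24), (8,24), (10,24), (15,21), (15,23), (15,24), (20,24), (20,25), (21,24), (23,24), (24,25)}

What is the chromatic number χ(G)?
χ(G) = 3

Clique number ω(G) = 3 (lower bound: χ ≥ ω).
The clique on [1, 10, 24] has size 3, forcing χ ≥ 3, and the coloring below uses 3 colors, so χ(G) = 3.
A valid 3-coloring: color 1: [24]; color 2: [3, 7, 8, 10, 15, 25]; color 3: [1, 2, 5, 20, 21, 23].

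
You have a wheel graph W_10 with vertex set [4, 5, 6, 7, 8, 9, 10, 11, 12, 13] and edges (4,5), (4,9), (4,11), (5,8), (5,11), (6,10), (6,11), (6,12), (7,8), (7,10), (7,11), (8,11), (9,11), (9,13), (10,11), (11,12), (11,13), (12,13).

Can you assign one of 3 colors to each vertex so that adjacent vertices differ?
Odd cycle [7, 10, 6, 12, 13, 9, 4, 5, 8] needs 3 colors (χ ≥ 3).
Vertex 11 is adjacent to every vertex of [4, 5, 6, 7, 8, 9, 10, 12, 13], which already need 3 colors among themselves, so 11 needs a new color (χ ≥ 4).
Hence χ(G) ≥ 4 > 3, so no proper 3-coloring exists.

No, G is not 3-colorable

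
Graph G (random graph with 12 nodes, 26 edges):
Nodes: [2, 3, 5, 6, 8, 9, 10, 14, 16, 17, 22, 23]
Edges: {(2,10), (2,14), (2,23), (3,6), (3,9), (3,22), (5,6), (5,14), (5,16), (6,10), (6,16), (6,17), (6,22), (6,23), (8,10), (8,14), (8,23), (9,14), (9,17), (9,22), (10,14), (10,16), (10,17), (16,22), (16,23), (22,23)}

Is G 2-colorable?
No, G is not 2-colorable

The clique on vertices [6, 16, 22, 23] has size 4 > 2, so it alone needs 4 colors.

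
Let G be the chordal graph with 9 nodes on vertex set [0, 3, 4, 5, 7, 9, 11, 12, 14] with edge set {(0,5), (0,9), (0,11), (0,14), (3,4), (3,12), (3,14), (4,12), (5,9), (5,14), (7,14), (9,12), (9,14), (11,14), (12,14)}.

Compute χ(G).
Clique number ω(G) = 4 (lower bound: χ ≥ ω).
The clique on [0, 5, 9, 14] has size 4, forcing χ ≥ 4, and the coloring below uses 4 colors, so χ(G) = 4.
A valid 4-coloring: color 1: [4, 14]; color 2: [3, 7, 9, 11]; color 3: [0, 12]; color 4: [5].

χ(G) = 4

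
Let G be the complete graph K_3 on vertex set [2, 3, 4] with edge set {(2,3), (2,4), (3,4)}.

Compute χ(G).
χ(G) = 3

Clique number ω(G) = 3 (lower bound: χ ≥ ω).
The clique on [2, 3, 4] has size 3, forcing χ ≥ 3, and the coloring below uses 3 colors, so χ(G) = 3.
A valid 3-coloring: color 1: [2]; color 2: [3]; color 3: [4].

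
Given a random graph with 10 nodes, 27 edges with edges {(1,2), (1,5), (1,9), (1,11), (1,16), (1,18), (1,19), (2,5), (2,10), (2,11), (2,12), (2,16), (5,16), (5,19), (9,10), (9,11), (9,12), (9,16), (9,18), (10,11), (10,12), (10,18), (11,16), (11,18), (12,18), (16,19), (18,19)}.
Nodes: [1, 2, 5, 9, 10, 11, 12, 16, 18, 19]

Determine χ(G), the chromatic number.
χ(G) = 4

Clique number ω(G) = 4 (lower bound: χ ≥ ω).
The clique on [1, 9, 11, 16] has size 4, forcing χ ≥ 4, and the coloring below uses 4 colors, so χ(G) = 4.
A valid 4-coloring: color 1: [1, 10]; color 2: [16, 18]; color 3: [2, 9, 19]; color 4: [5, 11, 12].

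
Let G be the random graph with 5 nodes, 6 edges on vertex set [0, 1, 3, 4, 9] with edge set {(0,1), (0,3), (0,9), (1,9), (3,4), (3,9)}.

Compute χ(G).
χ(G) = 3

Clique number ω(G) = 3 (lower bound: χ ≥ ω).
The clique on [0, 1, 9] has size 3, forcing χ ≥ 3, and the coloring below uses 3 colors, so χ(G) = 3.
A valid 3-coloring: color 1: [1, 3]; color 2: [4, 9]; color 3: [0].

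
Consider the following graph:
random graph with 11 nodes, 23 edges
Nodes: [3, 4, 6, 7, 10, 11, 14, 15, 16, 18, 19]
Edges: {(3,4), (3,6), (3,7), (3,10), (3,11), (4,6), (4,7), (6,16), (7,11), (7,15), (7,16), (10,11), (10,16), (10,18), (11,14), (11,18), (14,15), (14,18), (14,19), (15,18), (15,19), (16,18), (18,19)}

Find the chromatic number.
Clique number ω(G) = 4 (lower bound: χ ≥ ω).
The clique on [14, 15, 18, 19] has size 4, forcing χ ≥ 4, and the coloring below uses 4 colors, so χ(G) = 4.
A valid 4-coloring: color 1: [3, 18]; color 2: [4, 11, 16, 19]; color 3: [6, 7, 10, 14]; color 4: [15].

χ(G) = 4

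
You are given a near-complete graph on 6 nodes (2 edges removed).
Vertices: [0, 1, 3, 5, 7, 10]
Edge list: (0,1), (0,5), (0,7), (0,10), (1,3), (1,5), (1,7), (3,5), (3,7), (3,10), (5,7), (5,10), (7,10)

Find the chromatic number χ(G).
Clique number ω(G) = 4 (lower bound: χ ≥ ω).
The clique on [0, 1, 5, 7] has size 4, forcing χ ≥ 4, and the coloring below uses 4 colors, so χ(G) = 4.
A valid 4-coloring: color 1: [7]; color 2: [5]; color 3: [0, 3]; color 4: [1, 10].

χ(G) = 4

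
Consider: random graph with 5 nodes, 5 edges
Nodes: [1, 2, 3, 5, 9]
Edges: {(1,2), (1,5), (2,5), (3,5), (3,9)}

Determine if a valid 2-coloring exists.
No, G is not 2-colorable

The clique on vertices [1, 2, 5] has size 3 > 2, so it alone needs 3 colors.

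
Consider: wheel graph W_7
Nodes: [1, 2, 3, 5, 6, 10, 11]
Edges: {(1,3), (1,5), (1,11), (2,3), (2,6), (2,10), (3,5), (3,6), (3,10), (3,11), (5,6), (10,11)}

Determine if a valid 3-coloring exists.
Yes, G is 3-colorable

A valid 3-coloring: color 1: [3]; color 2: [2, 5, 11]; color 3: [1, 6, 10].
(χ(G) = 3 ≤ 3.)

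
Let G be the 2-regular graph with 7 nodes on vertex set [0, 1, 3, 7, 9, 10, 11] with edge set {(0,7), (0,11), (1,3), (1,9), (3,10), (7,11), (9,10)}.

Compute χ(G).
Clique number ω(G) = 3 (lower bound: χ ≥ ω).
The clique on [0, 7, 11] has size 3, forcing χ ≥ 3, and the coloring below uses 3 colors, so χ(G) = 3.
A valid 3-coloring: color 1: [3, 7, 9]; color 2: [1, 10, 11]; color 3: [0].

χ(G) = 3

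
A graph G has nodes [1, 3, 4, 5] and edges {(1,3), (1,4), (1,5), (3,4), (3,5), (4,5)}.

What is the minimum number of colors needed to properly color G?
χ(G) = 4

Clique number ω(G) = 4 (lower bound: χ ≥ ω).
The clique on [1, 3, 4, 5] has size 4, forcing χ ≥ 4, and the coloring below uses 4 colors, so χ(G) = 4.
A valid 4-coloring: color 1: [5]; color 2: [3]; color 3: [1]; color 4: [4].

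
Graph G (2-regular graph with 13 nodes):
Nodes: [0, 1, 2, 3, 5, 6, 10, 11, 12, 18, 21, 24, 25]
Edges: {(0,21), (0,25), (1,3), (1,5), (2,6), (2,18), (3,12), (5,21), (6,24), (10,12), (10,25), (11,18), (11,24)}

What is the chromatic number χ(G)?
Clique number ω(G) = 2 (lower bound: χ ≥ ω).
Odd cycle [24, 6, 2, 18, 11] needs 3 colors (χ ≥ 3).
The coloring below uses 3 colors, so χ(G) = 3.
A valid 3-coloring: color 1: [1, 12, 18, 21, 24, 25]; color 2: [0, 3, 5, 6, 10, 11]; color 3: [2].

χ(G) = 3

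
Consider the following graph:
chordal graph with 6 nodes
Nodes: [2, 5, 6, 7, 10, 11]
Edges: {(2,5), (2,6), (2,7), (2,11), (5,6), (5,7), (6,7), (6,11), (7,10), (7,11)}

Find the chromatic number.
χ(G) = 4

Clique number ω(G) = 4 (lower bound: χ ≥ ω).
The clique on [2, 6, 7, 11] has size 4, forcing χ ≥ 4, and the coloring below uses 4 colors, so χ(G) = 4.
A valid 4-coloring: color 1: [7]; color 2: [2, 10]; color 3: [6]; color 4: [5, 11].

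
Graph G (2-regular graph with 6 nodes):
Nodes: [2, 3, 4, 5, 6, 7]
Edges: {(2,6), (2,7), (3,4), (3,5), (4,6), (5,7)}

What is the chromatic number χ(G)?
Clique number ω(G) = 2 (lower bound: χ ≥ ω).
The graph is bipartite (no odd cycle), so 2 colors suffice: χ(G) = 2.
A valid 2-coloring: color 1: [2, 4, 5]; color 2: [3, 6, 7].

χ(G) = 2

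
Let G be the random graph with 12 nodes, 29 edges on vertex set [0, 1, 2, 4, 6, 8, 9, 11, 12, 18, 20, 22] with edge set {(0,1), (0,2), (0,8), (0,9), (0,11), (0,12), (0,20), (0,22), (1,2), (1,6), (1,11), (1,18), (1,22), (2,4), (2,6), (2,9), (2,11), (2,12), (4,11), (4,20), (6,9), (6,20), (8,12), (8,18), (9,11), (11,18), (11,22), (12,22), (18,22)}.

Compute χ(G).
Clique number ω(G) = 4 (lower bound: χ ≥ ω).
The clique on [0, 1, 2, 11] has size 4, forcing χ ≥ 4, and the coloring below uses 4 colors, so χ(G) = 4.
A valid 4-coloring: color 1: [0, 4, 6, 18]; color 2: [11, 12, 20]; color 3: [2, 8, 22]; color 4: [1, 9].

χ(G) = 4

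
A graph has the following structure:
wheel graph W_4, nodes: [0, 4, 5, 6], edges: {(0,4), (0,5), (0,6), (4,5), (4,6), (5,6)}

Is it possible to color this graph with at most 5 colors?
Yes, G is 5-colorable

A valid 5-coloring: color 1: [0]; color 2: [4]; color 3: [6]; color 4: [5].
(χ(G) = 4 ≤ 5.)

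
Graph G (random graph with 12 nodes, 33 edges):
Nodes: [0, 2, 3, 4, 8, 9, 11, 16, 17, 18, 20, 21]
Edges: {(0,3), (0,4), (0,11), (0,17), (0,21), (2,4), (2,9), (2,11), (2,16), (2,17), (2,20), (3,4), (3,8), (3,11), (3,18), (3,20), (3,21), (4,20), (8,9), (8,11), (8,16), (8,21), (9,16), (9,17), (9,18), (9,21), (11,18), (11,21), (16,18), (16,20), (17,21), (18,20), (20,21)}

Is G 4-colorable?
A valid 4-coloring: color 1: [3, 9]; color 2: [4, 16, 21]; color 3: [11, 17, 20]; color 4: [0, 2, 8, 18].
(χ(G) = 4 ≤ 4.)

Yes, G is 4-colorable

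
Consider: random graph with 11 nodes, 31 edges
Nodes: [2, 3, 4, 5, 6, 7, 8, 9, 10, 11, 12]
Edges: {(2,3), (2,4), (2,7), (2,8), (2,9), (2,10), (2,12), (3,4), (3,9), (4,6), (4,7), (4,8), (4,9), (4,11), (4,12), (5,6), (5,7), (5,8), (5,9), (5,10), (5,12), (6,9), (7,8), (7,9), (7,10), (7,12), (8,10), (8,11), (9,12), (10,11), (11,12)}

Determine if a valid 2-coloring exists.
The clique on vertices [2, 4, 7, 9, 12] has size 5 > 2, so it alone needs 5 colors.

No, G is not 2-colorable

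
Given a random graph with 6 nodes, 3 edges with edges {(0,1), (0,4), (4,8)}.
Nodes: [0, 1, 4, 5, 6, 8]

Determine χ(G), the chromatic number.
Clique number ω(G) = 2 (lower bound: χ ≥ ω).
The graph is bipartite (no odd cycle), so 2 colors suffice: χ(G) = 2.
A valid 2-coloring: color 1: [1, 4, 5, 6]; color 2: [0, 8].

χ(G) = 2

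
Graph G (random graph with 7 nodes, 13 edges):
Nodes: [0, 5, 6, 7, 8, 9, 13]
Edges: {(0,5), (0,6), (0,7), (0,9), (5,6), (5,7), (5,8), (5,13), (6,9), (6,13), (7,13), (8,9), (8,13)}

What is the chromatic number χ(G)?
Clique number ω(G) = 3 (lower bound: χ ≥ ω).
The clique on [0, 6, 9] has size 3, forcing χ ≥ 3, and the coloring below uses 3 colors, so χ(G) = 3.
A valid 3-coloring: color 1: [5, 9]; color 2: [0, 13]; color 3: [6, 7, 8].

χ(G) = 3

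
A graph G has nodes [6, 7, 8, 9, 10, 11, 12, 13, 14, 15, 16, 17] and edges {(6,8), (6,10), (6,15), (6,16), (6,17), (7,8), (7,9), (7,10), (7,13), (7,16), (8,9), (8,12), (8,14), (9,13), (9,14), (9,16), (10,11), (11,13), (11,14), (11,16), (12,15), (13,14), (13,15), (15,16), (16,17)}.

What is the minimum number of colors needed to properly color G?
Clique number ω(G) = 3 (lower bound: χ ≥ ω).
The clique on [8, 9, 14] has size 3, forcing χ ≥ 3, and the coloring below uses 3 colors, so χ(G) = 3.
A valid 3-coloring: color 1: [8, 10, 13, 16]; color 2: [6, 7, 12, 14]; color 3: [9, 11, 15, 17].

χ(G) = 3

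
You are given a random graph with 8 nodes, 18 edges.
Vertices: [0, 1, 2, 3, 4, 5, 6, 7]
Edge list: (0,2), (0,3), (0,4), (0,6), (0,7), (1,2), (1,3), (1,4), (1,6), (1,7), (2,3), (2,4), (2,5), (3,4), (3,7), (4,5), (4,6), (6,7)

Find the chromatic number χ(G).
Clique number ω(G) = 4 (lower bound: χ ≥ ω).
The clique on [0, 2, 3, 4] has size 4, forcing χ ≥ 4, and the coloring below uses 4 colors, so χ(G) = 4.
A valid 4-coloring: color 1: [4, 7]; color 2: [2, 6]; color 3: [0, 1, 5]; color 4: [3].

χ(G) = 4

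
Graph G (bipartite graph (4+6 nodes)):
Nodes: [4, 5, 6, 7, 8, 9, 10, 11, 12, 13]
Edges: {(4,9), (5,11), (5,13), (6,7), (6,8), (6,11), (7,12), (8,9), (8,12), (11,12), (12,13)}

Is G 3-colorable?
A valid 3-coloring: color 1: [5, 6, 9, 10, 12]; color 2: [4, 7, 8, 11, 13].
(χ(G) = 2 ≤ 3.)

Yes, G is 3-colorable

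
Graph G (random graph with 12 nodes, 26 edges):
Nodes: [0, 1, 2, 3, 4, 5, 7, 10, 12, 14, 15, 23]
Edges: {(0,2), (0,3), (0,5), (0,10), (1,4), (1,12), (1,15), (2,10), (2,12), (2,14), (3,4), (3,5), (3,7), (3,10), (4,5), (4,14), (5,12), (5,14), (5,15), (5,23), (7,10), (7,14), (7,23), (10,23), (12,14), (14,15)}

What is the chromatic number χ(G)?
χ(G) = 4

Clique number ω(G) = 3 (lower bound: χ ≥ ω).
Suppose a proper 3-coloring c exists. The clique [0, 2, 10] takes 3 distinct colors; by symmetry let c(0) = 1, c(2) = 2, c(10) = 3.
- Vertex 3: neighbors [0, 10] already have colors [1, 3] ⇒ c(3) = 2.
- Vertex 5: neighbors [0, 3] already have colors [1, 2] ⇒ c(5) = 3.
- Vertex 14: neighbors [2, 5] already have colors [2, 3] ⇒ c(14) = 1.
- Vertex 4: neighbors [14, 3, 5] already have colors [1, 2, 3] — all 3 colors blocked. Contradiction.
The forced assignments end in a contradiction, so G has no proper 3-coloring (χ ≥ 4).
The coloring below uses 4 colors, so χ(G) = 4.
A valid 4-coloring: color 1: [1, 2, 5, 7]; color 2: [3, 14, 23]; color 3: [4, 10, 12, 15]; color 4: [0].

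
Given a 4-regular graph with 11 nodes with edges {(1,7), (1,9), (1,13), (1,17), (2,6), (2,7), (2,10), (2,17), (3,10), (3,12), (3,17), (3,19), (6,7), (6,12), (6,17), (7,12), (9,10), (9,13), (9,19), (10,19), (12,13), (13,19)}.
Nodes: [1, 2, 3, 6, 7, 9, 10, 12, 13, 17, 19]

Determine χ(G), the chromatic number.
Clique number ω(G) = 3 (lower bound: χ ≥ ω).
The clique on [1, 9, 13] has size 3, forcing χ ≥ 3, and the coloring below uses 3 colors, so χ(G) = 3.
A valid 3-coloring: color 1: [1, 2, 12, 19]; color 2: [3, 6, 9]; color 3: [7, 10, 13, 17].

χ(G) = 3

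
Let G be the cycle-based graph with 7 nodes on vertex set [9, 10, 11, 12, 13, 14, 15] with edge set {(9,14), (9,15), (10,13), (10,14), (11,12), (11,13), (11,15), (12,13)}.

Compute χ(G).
χ(G) = 3

Clique number ω(G) = 3 (lower bound: χ ≥ ω).
The clique on [11, 12, 13] has size 3, forcing χ ≥ 3, and the coloring below uses 3 colors, so χ(G) = 3.
A valid 3-coloring: color 1: [9, 10, 11]; color 2: [13, 14, 15]; color 3: [12].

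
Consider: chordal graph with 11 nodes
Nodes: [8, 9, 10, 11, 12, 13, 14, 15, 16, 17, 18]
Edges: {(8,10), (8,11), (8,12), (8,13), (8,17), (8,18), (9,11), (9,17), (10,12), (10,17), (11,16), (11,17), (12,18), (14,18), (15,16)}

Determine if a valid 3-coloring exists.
A valid 3-coloring: color 1: [8, 9, 14, 16]; color 2: [12, 13, 15, 17]; color 3: [10, 11, 18].
(χ(G) = 3 ≤ 3.)

Yes, G is 3-colorable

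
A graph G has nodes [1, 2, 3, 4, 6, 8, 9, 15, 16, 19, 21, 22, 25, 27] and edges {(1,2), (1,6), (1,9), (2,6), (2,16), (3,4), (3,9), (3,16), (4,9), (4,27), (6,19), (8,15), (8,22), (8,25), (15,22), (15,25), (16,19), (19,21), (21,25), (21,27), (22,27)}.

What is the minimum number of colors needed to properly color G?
χ(G) = 3

Clique number ω(G) = 3 (lower bound: χ ≥ ω).
The clique on [1, 2, 6] has size 3, forcing χ ≥ 3, and the coloring below uses 3 colors, so χ(G) = 3.
A valid 3-coloring: color 1: [1, 3, 15, 19, 27]; color 2: [4, 6, 16, 22, 25]; color 3: [2, 8, 9, 21].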